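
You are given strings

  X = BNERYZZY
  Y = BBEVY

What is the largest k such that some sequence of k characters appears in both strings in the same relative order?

3

Match B (X #1, Y #2); then E (X #3, Y #3); then Y (X #8, Y #5) — 3 characters in the same relative order in both. dp[8][5] = 3 confirms this is the maximum.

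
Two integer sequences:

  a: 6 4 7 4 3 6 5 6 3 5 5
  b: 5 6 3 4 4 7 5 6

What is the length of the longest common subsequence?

5

Taking 6 at a[1]=b[2] → 4 at a[2]=b[5] → 7 at a[3]=b[6] → 5 at a[7]=b[7] → 6 at a[8]=b[8] gives a common subsequence of length 5, and the DP table's final entry dp[11][8] is also 5, so no common subsequence is longer.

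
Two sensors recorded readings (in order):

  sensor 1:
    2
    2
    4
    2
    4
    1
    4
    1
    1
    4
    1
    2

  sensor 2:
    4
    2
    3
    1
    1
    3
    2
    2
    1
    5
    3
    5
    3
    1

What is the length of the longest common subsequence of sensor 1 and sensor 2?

One common subsequence of length 6: 4 (sensor 1 #3, sensor 2 #1), then 2 (sensor 1 #4, sensor 2 #2), then 1 (sensor 1 #6, sensor 2 #4), then 1 (sensor 1 #8, sensor 2 #5), then 1 (sensor 1 #9, sensor 2 #9), then 1 (sensor 1 #11, sensor 2 #14), and the DP table's final entry dp[12][14] is also 6, so no common subsequence is longer.

6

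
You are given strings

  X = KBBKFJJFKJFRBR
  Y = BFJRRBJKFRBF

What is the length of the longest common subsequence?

Match B (X #3, Y #1); then F (X #5, Y #2); then J (X #6, Y #3); then J (X #7, Y #7); then K (X #9, Y #8); then F (X #11, Y #9); then R (X #12, Y #10); then B (X #13, Y #11) — 8 characters in the same relative order in both. The LCS DP gives dp[14][12] = 8, so this is optimal.

8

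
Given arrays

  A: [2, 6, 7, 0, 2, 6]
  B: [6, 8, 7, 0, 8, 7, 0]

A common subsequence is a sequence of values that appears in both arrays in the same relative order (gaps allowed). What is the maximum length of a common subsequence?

Pick 6 (A #2, B #1), 7 (A #3, B #6), 0 (A #4, B #7); all 3 values appear in both, in order, and the DP table's final entry dp[6][7] is also 3, so no common subsequence is longer.

3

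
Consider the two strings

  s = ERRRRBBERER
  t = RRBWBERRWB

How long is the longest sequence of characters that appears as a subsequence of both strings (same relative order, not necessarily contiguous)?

Match R [4,1] → R [5,2] → B [6,3] → B [7,5] → E [8,6] → R [9,7] → R [11,8] — 7 characters in the same relative order in both. Since dp[11][10] = 7, nothing longer is possible.

7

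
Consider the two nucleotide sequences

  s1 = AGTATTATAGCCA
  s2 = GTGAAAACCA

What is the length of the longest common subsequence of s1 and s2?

8

One common subsequence of length 8: G (s1 #2, s2 #1), T (s1 #3, s2 #2), A (s1 #4, s2 #5), A (s1 #7, s2 #6), A (s1 #9, s2 #7), C (s1 #11, s2 #8), C (s1 #12, s2 #9), A (s1 #13, s2 #10). Since dp[13][10] = 8, nothing longer is possible.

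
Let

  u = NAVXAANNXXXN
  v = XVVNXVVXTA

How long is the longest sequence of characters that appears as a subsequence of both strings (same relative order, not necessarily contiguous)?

4

Taking N [1,4] → V [3,7] → X [4,8] → A [6,10] gives a common subsequence of length 4. dp[12][10] = 4 confirms this is the maximum.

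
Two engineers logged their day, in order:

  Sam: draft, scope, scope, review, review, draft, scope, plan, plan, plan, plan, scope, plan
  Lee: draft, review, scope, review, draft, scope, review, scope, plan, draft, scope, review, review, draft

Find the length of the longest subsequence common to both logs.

One common subsequence of length 7: draft at Sam[1]=Lee[1], scope at Sam[2]=Lee[3], scope at Sam[3]=Lee[6], review at Sam[5]=Lee[7], scope at Sam[7]=Lee[8], plan at Sam[8]=Lee[9], scope at Sam[12]=Lee[11]. dp[13][14] = 7 confirms this is the maximum.

7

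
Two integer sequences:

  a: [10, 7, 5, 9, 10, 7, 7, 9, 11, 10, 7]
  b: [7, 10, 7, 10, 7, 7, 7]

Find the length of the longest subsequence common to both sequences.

Let dp[i][j] be the LCS length of the first i values of a and the first j values of b. dp[i][j] = dp[i-1][j-1]+1 when the i-th and j-th values match, else max(dp[i-1][j], dp[i][j-1]).
    ·  7 10  7 10  7  7  7
 ·  0  0  0  0  0  0  0  0
10  0  0  1  1  1  1  1  1
 7  0  1  1  2  2  2  2  2
 5  0  1  1  2  2  2  2  2
 9  0  1  1  2  2  2  2  2
10  0  1  2  2  3  3  3  3
 7  0  1  2  3  3  4  4  4
 7  0  1  2  3  3  4  5  5
 9  0  1  2  3  3  4  5  5
11  0  1  2  3  3  4  5  5
10  0  1  2  3  4  4  5  5
 7  0  1  2  3  4  5  5  6
dp[11][7] = 6. One LCS (by backtracking along matches): 10, 7, 10, 7, 7, 7.

6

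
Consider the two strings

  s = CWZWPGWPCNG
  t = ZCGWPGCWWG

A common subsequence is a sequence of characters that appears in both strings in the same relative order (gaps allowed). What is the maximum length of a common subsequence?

Let dp[i][j] be the LCS length of the first i characters of s and the first j characters of t. dp[i][j] = dp[i-1][j-1]+1 when the i-th and j-th characters match, else max(dp[i-1][j], dp[i][j-1]).
    ·  Z  C  G  W  P  G  C  W  W  G
 ·  0  0  0  0  0  0  0  0  0  0  0
 C  0  0  1  1  1  1  1  1  1  1  1
 W  0  0  1  1  2  2  2  2  2  2  2
 Z  0  1  1  1  2  2  2  2  2  2  2
 W  0  1  1  1  2  2  2  2  3  3  3
 P  0  1  1  1  2  3  3  3  3  3  3
 G  0  1  1  2  2  3  4  4  4  4  4
 W  0  1  1  2  3  3  4  4  5  5  5
 P  0  1  1  2  3  4  4  4  5  5  5
 C  0  1  2  2  3  4  4  5  5  5  5
 N  0  1  2  2  3  4  4  5  5  5  5
 G  0  1  2  3  3  4  5  5  5  5  6
dp[11][10] = 6. One LCS (by backtracking along matches): CWPGWG.

6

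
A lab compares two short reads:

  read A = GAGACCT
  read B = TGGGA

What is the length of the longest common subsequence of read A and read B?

3

Let dp[i][j] be the LCS length of the first i bases of read A and the first j bases of read B. dp[i][j] = dp[i-1][j-1]+1 when the i-th and j-th bases match, else max(dp[i-1][j], dp[i][j-1]).
    ·  T  G  G  G  A
 ·  0  0  0  0  0  0
 G  0  0  1  1  1  1
 A  0  0  1  1  1  2
 G  0  0  1  2  2  2
 A  0  0  1  2  2  3
 C  0  0  1  2  2  3
 C  0  0  1  2  2  3
 T  0  1  1  2  2  3
dp[7][5] = 3. One LCS (by backtracking along matches): GGA.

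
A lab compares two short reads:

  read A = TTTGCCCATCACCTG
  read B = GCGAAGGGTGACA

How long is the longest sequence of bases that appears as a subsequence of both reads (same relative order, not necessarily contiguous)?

6

Pick G (read A #4, read B #1), C (read A #5, read B #2), A (read A #8, read B #5), T (read A #9, read B #9), C (read A #10, read B #12), A (read A #11, read B #13); all 6 bases appear in both, in order. dp[15][13] = 6 confirms this is the maximum.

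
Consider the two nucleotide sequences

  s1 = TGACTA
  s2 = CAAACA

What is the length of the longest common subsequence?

3

Let dp[i][j] be the LCS length of the first i bases of s1 and the first j bases of s2. dp[i][j] = dp[i-1][j-1]+1 when the i-th and j-th bases match, else max(dp[i-1][j], dp[i][j-1]).
    ·  C  A  A  A  C  A
 ·  0  0  0  0  0  0  0
 T  0  0  0  0  0  0  0
 G  0  0  0  0  0  0  0
 A  0  0  1  1  1  1  1
 C  0  1  1  1  1  2  2
 T  0  1  1  1  1  2  2
 A  0  1  2  2  2  2  3
dp[6][6] = 3. One LCS (by backtracking along matches): ACA.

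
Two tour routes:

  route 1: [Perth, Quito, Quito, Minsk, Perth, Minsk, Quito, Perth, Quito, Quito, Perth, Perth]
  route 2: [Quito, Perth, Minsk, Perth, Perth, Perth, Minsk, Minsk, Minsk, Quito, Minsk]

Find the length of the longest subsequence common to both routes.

One common subsequence of length 6: Quito (route 1 #3, route 2 #1); then Perth (route 1 #5, route 2 #2); then Minsk (route 1 #6, route 2 #3); then Perth (route 1 #8, route 2 #4); then Perth (route 1 #11, route 2 #5); then Perth (route 1 #12, route 2 #6). dp[12][11] = 6 confirms this is the maximum.

6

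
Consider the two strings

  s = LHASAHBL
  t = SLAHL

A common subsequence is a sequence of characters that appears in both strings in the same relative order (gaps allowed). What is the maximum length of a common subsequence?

4

One common subsequence of length 4: L [1,2] → A [5,3] → H [6,4] → L [8,5]. Since dp[8][5] = 4, nothing longer is possible.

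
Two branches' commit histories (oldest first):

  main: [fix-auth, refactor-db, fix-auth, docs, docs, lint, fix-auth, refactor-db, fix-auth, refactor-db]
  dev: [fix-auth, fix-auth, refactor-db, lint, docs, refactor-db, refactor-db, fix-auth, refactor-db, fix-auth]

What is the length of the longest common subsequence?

6

Match fix-auth at main[1]=dev[2], then refactor-db at main[2]=dev[3], then docs at main[4]=dev[5], then fix-auth at main[7]=dev[8], then refactor-db at main[8]=dev[9], then fix-auth at main[9]=dev[10] — 6 commits in the same relative order in both. Since dp[10][10] = 6, nothing longer is possible.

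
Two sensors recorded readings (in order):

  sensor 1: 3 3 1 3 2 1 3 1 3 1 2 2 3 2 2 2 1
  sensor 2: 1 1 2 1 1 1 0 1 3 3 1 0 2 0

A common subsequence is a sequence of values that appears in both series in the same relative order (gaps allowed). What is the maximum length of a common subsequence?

7

Pick 1 [3,2], 2 [5,3], 1 [6,8], 3 [7,9], 3 [9,10], 1 [10,11], 2 [11,13]; all 7 values appear in both, in order, and the DP table's final entry dp[17][14] is also 7, so no common subsequence is longer.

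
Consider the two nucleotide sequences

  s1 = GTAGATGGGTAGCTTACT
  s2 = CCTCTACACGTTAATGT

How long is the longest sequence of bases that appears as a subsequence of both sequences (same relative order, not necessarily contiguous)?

Pick T (s1 #2, s2 #5), A (s1 #3, s2 #8), G (s1 #4, s2 #10), T (s1 #6, s2 #11), T (s1 #10, s2 #12), A (s1 #11, s2 #14), G (s1 #12, s2 #16), T (s1 #18, s2 #17); all 8 bases appear in both, in order. Since dp[18][17] = 8, nothing longer is possible.

8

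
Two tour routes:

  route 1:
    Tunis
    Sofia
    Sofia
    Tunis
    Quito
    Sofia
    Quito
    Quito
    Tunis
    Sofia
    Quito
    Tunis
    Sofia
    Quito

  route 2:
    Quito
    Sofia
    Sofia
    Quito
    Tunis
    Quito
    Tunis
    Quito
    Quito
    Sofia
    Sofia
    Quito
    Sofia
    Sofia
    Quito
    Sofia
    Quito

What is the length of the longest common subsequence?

Taking Sofia (route 1 #2, route 2 #2), Sofia (route 1 #3, route 2 #3), Tunis (route 1 #4, route 2 #7), Quito (route 1 #5, route 2 #9), Sofia (route 1 #6, route 2 #11), Quito (route 1 #7, route 2 #12), Sofia (route 1 #10, route 2 #14), Quito (route 1 #11, route 2 #15), Sofia (route 1 #13, route 2 #16), Quito (route 1 #14, route 2 #17) gives a common subsequence of length 10. dp[14][17] = 10 confirms this is the maximum.

10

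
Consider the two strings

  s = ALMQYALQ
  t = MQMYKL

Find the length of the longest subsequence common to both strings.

Let dp[i][j] be the LCS length of the first i characters of s and the first j characters of t. dp[i][j] = dp[i-1][j-1]+1 when the i-th and j-th characters match, else max(dp[i-1][j], dp[i][j-1]).
    ·  M  Q  M  Y  K  L
 ·  0  0  0  0  0  0  0
 A  0  0  0  0  0  0  0
 L  0  0  0  0  0  0  1
 M  0  1  1  1  1  1  1
 Q  0  1  2  2  2  2  2
 Y  0  1  2  2  3  3  3
 A  0  1  2  2  3  3  3
 L  0  1  2  2  3  3  4
 Q  0  1  2  2  3  3  4
dp[8][6] = 4. One LCS (by backtracking along matches): MQYL.

4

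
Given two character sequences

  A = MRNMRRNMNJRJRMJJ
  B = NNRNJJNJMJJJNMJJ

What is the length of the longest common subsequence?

9

Pick R (A #2, B #3), then N (A #3, B #4), then N (A #7, B #7), then M (A #8, B #9), then J (A #10, B #11), then J (A #12, B #12), then M (A #14, B #14), then J (A #15, B #15), then J (A #16, B #16); all 9 characters appear in both, in order. dp[16][16] = 9 confirms this is the maximum.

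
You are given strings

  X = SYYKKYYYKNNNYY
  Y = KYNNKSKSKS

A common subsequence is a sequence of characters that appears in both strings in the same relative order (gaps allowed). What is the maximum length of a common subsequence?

Let dp[i][j] be the LCS length of the first i characters of X and the first j characters of Y. dp[i][j] = dp[i-1][j-1]+1 when the i-th and j-th characters match, else max(dp[i-1][j], dp[i][j-1]).
    ·  K  Y  N  N  K  S  K  S  K  S
 ·  0  0  0  0  0  0  0  0  0  0  0
 S  0  0  0  0  0  0  1  1  1  1  1
 Y  0  0  1  1  1  1  1  1  1  1  1
 Y  0  0  1  1  1  1  1  1  1  1  1
 K  0  1  1  1  1  2  2  2  2  2  2
 K  0  1  1  1  1  2  2  3  3  3  3
 Y  0  1  2  2  2  2  2  3  3  3  3
 Y  0  1  2  2  2  2  2  3  3  3  3
 Y  0  1  2  2  2  2  2  3  3  3  3
 K  0  1  2  2  2  3  3  3  3  4  4
 N  0  1  2  3  3  3  3  3  3  4  4
 N  0  1  2  3  4  4  4  4  4  4  4
 N  0  1  2  3  4  4  4  4  4  4  4
 Y  0  1  2  3  4  4  4  4  4  4  4
 Y  0  1  2  3  4  4  4  4  4  4  4
dp[14][10] = 4. One LCS (by backtracking along matches): YKKK.

4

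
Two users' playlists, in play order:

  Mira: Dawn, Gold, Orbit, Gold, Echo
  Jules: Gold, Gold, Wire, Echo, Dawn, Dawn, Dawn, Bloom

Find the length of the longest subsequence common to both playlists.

Taking Gold [2,1]; then Gold [4,2]; then Echo [5,4] gives a common subsequence of length 3. Since dp[5][8] = 3, nothing longer is possible.

3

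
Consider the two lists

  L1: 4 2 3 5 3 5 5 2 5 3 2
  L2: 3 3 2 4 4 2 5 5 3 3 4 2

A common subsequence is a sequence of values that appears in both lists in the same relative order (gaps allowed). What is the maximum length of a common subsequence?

6

One common subsequence of length 6: 4 at L1[1]=L2[5], then 2 at L1[2]=L2[6], then 5 at L1[4]=L2[8], then 3 at L1[5]=L2[9], then 3 at L1[10]=L2[10], then 2 at L1[11]=L2[12]. The LCS DP gives dp[11][12] = 6, so this is optimal.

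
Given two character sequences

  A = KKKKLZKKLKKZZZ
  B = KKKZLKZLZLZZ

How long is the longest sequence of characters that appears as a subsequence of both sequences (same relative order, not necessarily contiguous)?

9

Taking K at A[1]=B[1] → K at A[2]=B[2] → K at A[3]=B[3] → K at A[4]=B[6] → L at A[5]=B[8] → Z at A[6]=B[9] → L at A[9]=B[10] → Z at A[13]=B[11] → Z at A[14]=B[12] gives a common subsequence of length 9, and the DP table's final entry dp[14][12] is also 9, so no common subsequence is longer.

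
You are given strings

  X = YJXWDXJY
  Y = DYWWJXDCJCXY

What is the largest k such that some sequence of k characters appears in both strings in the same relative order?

Let dp[i][j] be the LCS length of the first i characters of X and the first j characters of Y. dp[i][j] = dp[i-1][j-1]+1 when the i-th and j-th characters match, else max(dp[i-1][j], dp[i][j-1]).
    ·  D  Y  W  W  J  X  D  C  J  C  X  Y
 ·  0  0  0  0  0  0  0  0  0  0  0  0  0
 Y  0  0  1  1  1  1  1  1  1  1  1  1  1
 J  0  0  1  1  1  2  2  2  2  2  2  2  2
 X  0  0  1  1  1  2  3  3  3  3  3  3  3
 W  0  0  1  2  2  2  3  3  3  3  3  3  3
 D  0  1  1  2  2  2  3  4  4  4  4  4  4
 X  0  1  1  2  2  2  3  4  4  4  4  5  5
 J  0  1  1  2  2  3  3  4  4  5  5  5  5
 Y  0  1  2  2  2  3  3  4  4  5  5  5  6
dp[8][12] = 6. One LCS (by backtracking along matches): YJXDXY.

6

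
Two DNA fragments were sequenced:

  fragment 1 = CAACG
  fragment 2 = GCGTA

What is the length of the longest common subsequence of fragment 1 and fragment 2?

2

Let dp[i][j] be the LCS length of the first i bases of fragment 1 and the first j bases of fragment 2. dp[i][j] = dp[i-1][j-1]+1 when the i-th and j-th bases match, else max(dp[i-1][j], dp[i][j-1]).
    ·  G  C  G  T  A
 ·  0  0  0  0  0  0
 C  0  0  1  1  1  1
 A  0  0  1  1  1  2
 A  0  0  1  1  1  2
 C  0  0  1  1  1  2
 G  0  1  1  2  2  2
dp[5][5] = 2. One LCS (by backtracking along matches): CA.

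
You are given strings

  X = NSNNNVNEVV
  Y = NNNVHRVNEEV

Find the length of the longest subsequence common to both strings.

7

Taking N [1,1], N [3,2], N [4,3], V [6,7], N [7,8], E [8,10], V [10,11] gives a common subsequence of length 7. dp[10][11] = 7 confirms this is the maximum.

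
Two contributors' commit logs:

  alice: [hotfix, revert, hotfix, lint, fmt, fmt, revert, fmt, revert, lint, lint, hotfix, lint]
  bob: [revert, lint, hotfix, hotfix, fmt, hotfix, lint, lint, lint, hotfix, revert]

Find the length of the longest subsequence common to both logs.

Taking hotfix [1,4], hotfix [3,6], lint [4,7], lint [10,8], lint [11,9], hotfix [12,10] gives a common subsequence of length 6, and the DP table's final entry dp[13][11] is also 6, so no common subsequence is longer.

6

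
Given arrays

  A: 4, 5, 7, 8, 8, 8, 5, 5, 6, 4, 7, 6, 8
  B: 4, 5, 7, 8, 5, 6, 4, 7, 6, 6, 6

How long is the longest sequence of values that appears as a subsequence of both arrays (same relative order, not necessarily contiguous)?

Let dp[i][j] be the LCS length of the first i values of A and the first j values of B. dp[i][j] = dp[i-1][j-1]+1 when the i-th and j-th values match, else max(dp[i-1][j], dp[i][j-1]).
    ·  4  5  7  8  5  6  4  7  6  6  6
 ·  0  0  0  0  0  0  0  0  0  0  0  0
 4  0  1  1  1  1  1  1  1  1  1  1  1
 5  0  1  2  2  2  2  2  2  2  2  2  2
 7  0  1  2  3  3  3  3  3  3  3  3  3
 8  0  1  2  3  4  4  4  4  4  4  4  4
 8  0  1  2  3  4  4  4  4  4  4  4  4
 8  0  1  2  3  4  4  4  4  4  4  4  4
 5  0  1  2  3  4  5  5  5  5  5  5  5
 5  0  1  2  3  4  5  5  5  5  5  5  5
 6  0  1  2  3  4  5  6  6  6  6  6  6
 4  0  1  2  3  4  5  6  7  7  7  7  7
 7  0  1  2  3  4  5  6  7  8  8  8  8
 6  0  1  2  3  4  5  6  7  8  9  9  9
 8  0  1  2  3  4  5  6  7  8  9  9  9
dp[13][11] = 9. One LCS (by backtracking along matches): 4, 5, 7, 8, 5, 6, 4, 7, 6.

9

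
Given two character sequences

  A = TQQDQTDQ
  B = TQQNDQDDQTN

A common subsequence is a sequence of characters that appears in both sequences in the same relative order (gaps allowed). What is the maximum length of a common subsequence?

7

One common subsequence of length 7: T [1,1], Q [2,2], Q [3,3], D [4,5], Q [5,6], D [7,8], Q [8,9], and the DP table's final entry dp[8][11] is also 7, so no common subsequence is longer.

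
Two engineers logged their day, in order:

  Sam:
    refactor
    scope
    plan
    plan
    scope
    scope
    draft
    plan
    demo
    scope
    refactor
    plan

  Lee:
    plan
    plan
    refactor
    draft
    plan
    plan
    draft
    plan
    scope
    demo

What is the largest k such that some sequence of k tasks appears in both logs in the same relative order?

6

Pick refactor (Sam #1, Lee #3), plan (Sam #3, Lee #5), plan (Sam #4, Lee #6), draft (Sam #7, Lee #7), plan (Sam #8, Lee #8), demo (Sam #9, Lee #10); all 6 tasks appear in both, in order. Since dp[12][10] = 6, nothing longer is possible.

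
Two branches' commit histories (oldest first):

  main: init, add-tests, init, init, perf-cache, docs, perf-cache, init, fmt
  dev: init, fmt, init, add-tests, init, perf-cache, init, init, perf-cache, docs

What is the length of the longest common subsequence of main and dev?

One common subsequence of length 6: init at main[1]=dev[3] → add-tests at main[2]=dev[4] → init at main[3]=dev[7] → init at main[4]=dev[8] → perf-cache at main[5]=dev[9] → docs at main[6]=dev[10]. dp[9][10] = 6 confirms this is the maximum.

6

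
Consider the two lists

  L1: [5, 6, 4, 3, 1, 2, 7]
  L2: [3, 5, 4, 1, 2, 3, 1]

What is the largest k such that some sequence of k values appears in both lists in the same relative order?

Taking 5 [1,2], 4 [3,3], 3 [4,6], 1 [5,7] gives a common subsequence of length 4. Since dp[7][7] = 4, nothing longer is possible.

4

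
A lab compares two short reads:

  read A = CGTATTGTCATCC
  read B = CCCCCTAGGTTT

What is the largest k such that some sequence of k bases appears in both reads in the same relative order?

Pick C (read A #1, read B #5); then T (read A #3, read B #6); then A (read A #4, read B #7); then T (read A #6, read B #10); then T (read A #8, read B #11); then T (read A #11, read B #12); all 6 bases appear in both, in order. The LCS DP gives dp[13][12] = 6, so this is optimal.

6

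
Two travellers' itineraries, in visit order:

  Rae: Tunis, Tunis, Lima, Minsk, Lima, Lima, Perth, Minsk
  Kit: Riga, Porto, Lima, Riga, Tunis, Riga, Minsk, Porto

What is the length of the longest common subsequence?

2

Pick Tunis at Rae[1]=Kit[5], then Minsk at Rae[4]=Kit[7]; all 2 stops appear in both, in order. dp[8][8] = 2 confirms this is the maximum.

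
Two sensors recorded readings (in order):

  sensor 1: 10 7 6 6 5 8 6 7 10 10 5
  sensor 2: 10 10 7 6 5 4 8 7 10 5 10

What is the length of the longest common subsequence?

Match 10 at sensor 1[1]=sensor 2[2]; then 7 at sensor 1[2]=sensor 2[3]; then 6 at sensor 1[4]=sensor 2[4]; then 5 at sensor 1[5]=sensor 2[5]; then 8 at sensor 1[6]=sensor 2[7]; then 7 at sensor 1[8]=sensor 2[8]; then 10 at sensor 1[9]=sensor 2[9]; then 10 at sensor 1[10]=sensor 2[11] — 8 values in the same relative order in both, and the DP table's final entry dp[11][11] is also 8, so no common subsequence is longer.

8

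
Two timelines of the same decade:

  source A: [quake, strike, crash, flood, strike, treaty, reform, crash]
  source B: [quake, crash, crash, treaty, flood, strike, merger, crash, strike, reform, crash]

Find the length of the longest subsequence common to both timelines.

6

Match quake [1,1]; then strike [2,6]; then crash [3,8]; then strike [5,9]; then reform [7,10]; then crash [8,11] — 6 events in the same relative order in both, and the DP table's final entry dp[8][11] is also 6, so no common subsequence is longer.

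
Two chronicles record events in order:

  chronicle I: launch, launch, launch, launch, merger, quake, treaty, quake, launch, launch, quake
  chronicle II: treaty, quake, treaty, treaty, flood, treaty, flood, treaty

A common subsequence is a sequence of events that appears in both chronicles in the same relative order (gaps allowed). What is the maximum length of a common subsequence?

One common subsequence of length 2: quake [6,2], then treaty [7,8]. Since dp[11][8] = 2, nothing longer is possible.

2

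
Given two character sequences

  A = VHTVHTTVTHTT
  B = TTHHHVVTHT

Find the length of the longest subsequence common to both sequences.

Match H (A #2, B #5); then V (A #4, B #6); then V (A #8, B #7); then T (A #9, B #8); then H (A #10, B #9); then T (A #12, B #10) — 6 characters in the same relative order in both. dp[12][10] = 6 confirms this is the maximum.

6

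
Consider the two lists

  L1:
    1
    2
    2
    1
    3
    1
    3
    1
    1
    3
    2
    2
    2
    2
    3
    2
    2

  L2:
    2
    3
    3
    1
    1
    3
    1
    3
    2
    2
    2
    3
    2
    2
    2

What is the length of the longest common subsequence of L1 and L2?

12

Match 2 at L1[2]=L2[1]; then 1 at L1[4]=L2[4]; then 1 at L1[6]=L2[5]; then 3 at L1[7]=L2[6]; then 1 at L1[9]=L2[7]; then 3 at L1[10]=L2[8]; then 2 at L1[11]=L2[9]; then 2 at L1[12]=L2[10]; then 2 at L1[13]=L2[11]; then 2 at L1[14]=L2[13]; then 2 at L1[16]=L2[14]; then 2 at L1[17]=L2[15] — 12 values in the same relative order in both, and the DP table's final entry dp[17][15] is also 12, so no common subsequence is longer.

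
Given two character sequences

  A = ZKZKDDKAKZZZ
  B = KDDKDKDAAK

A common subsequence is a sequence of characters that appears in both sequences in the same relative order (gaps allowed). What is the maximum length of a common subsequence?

6

Pick K (A #2, B #1) → K (A #4, B #4) → D (A #5, B #5) → D (A #6, B #7) → A (A #8, B #9) → K (A #9, B #10); all 6 characters appear in both, in order. The LCS DP gives dp[12][10] = 6, so this is optimal.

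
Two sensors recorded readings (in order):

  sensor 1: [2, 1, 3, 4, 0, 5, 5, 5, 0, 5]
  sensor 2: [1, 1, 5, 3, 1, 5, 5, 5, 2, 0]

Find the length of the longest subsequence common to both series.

Let dp[i][j] be the LCS length of the first i values of sensor 1 and the first j values of sensor 2. dp[i][j] = dp[i-1][j-1]+1 when the i-th and j-th values match, else max(dp[i-1][j], dp[i][j-1]).
    ·  1  1  5  3  1  5  5  5  2  0
 ·  0  0  0  0  0  0  0  0  0  0  0
 2  0  0  0  0  0  0  0  0  0  1  1
 1  0  1  1  1  1  1  1  1  1  1  1
 3  0  1  1  1  2  2  2  2  2  2  2
 4  0  1  1  1  2  2  2  2  2  2  2
 0  0  1  1  1  2  2  2  2  2  2  3
 5  0  1  1  2  2  2  3  3  3  3  3
 5  0  1  1  2  2  2  3  4  4  4  4
 5  0  1  1  2  2  2  3  4  5  5  5
 0  0  1  1  2  2  2  3  4  5  5  6
 5  0  1  1  2  2  2  3  4  5  5  6
dp[10][10] = 6. One LCS (by backtracking along matches): 1, 3, 5, 5, 5, 0.

6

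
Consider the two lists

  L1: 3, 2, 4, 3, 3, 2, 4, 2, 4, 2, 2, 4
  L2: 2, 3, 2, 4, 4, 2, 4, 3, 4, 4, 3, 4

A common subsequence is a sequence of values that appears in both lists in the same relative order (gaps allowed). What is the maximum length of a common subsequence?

7

One common subsequence of length 7: 3 at L1[1]=L2[2], then 2 at L1[2]=L2[6], then 4 at L1[3]=L2[7], then 3 at L1[5]=L2[8], then 4 at L1[7]=L2[9], then 4 at L1[9]=L2[10], then 4 at L1[12]=L2[12]. dp[12][12] = 7 confirms this is the maximum.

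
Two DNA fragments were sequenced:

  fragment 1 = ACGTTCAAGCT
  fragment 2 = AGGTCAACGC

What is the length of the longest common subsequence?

8

Match A (fragment 1 #1, fragment 2 #1); then G (fragment 1 #3, fragment 2 #3); then T (fragment 1 #5, fragment 2 #4); then C (fragment 1 #6, fragment 2 #5); then A (fragment 1 #7, fragment 2 #6); then A (fragment 1 #8, fragment 2 #7); then G (fragment 1 #9, fragment 2 #9); then C (fragment 1 #10, fragment 2 #10) — 8 bases in the same relative order in both. The LCS DP gives dp[11][10] = 8, so this is optimal.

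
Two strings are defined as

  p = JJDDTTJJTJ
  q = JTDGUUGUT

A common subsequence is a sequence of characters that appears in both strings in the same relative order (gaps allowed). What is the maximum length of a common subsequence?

3

Let dp[i][j] be the LCS length of the first i characters of p and the first j characters of q. dp[i][j] = dp[i-1][j-1]+1 when the i-th and j-th characters match, else max(dp[i-1][j], dp[i][j-1]).
    ·  J  T  D  G  U  U  G  U  T
 ·  0  0  0  0  0  0  0  0  0  0
 J  0  1  1  1  1  1  1  1  1  1
 J  0  1  1  1  1  1  1  1  1  1
 D  0  1  1  2  2  2  2  2  2  2
 D  0  1  1  2  2  2  2  2  2  2
 T  0  1  2  2  2  2  2  2  2  3
 T  0  1  2  2  2  2  2  2  2  3
 J  0  1  2  2  2  2  2  2  2  3
 J  0  1  2  2  2  2  2  2  2  3
 T  0  1  2  2  2  2  2  2  2  3
 J  0  1  2  2  2  2  2  2  2  3
dp[10][9] = 3. One LCS (by backtracking along matches): JDT.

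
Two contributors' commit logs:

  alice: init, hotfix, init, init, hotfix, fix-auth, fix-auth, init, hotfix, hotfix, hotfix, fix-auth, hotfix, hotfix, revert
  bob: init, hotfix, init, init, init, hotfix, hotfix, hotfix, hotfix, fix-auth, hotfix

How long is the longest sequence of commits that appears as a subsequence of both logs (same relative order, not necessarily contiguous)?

Taking init [1,1], hotfix [2,2], init [3,4], init [4,5], hotfix [5,6], hotfix [9,7], hotfix [10,8], hotfix [11,9], fix-auth [12,10], hotfix [14,11] gives a common subsequence of length 10. dp[15][11] = 10 confirms this is the maximum.

10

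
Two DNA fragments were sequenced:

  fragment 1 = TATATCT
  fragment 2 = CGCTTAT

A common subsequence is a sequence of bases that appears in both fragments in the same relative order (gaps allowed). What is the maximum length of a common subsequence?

One common subsequence of length 4: T at fragment 1[1]=fragment 2[4], then T at fragment 1[3]=fragment 2[5], then A at fragment 1[4]=fragment 2[6], then T at fragment 1[7]=fragment 2[7]. Since dp[7][7] = 4, nothing longer is possible.

4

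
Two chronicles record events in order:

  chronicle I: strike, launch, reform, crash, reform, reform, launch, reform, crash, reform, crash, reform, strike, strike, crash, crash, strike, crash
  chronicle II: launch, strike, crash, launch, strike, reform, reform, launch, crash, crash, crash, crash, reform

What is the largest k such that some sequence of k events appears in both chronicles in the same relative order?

9

One common subsequence of length 9: strike at chronicle I[1]=chronicle II[2]; then launch at chronicle I[2]=chronicle II[4]; then reform at chronicle I[5]=chronicle II[6]; then reform at chronicle I[6]=chronicle II[7]; then launch at chronicle I[7]=chronicle II[8]; then crash at chronicle I[9]=chronicle II[9]; then crash at chronicle I[11]=chronicle II[10]; then crash at chronicle I[15]=chronicle II[11]; then crash at chronicle I[16]=chronicle II[12]. Since dp[18][13] = 9, nothing longer is possible.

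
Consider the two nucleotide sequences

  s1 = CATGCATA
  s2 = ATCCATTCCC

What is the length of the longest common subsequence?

Match A [2,1], then T [3,2], then C [5,4], then A [6,5], then T [7,7] — 5 bases in the same relative order in both. dp[8][10] = 5 confirms this is the maximum.

5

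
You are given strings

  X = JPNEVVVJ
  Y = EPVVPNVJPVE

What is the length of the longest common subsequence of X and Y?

One common subsequence of length 5: P [2,2]; then V [5,3]; then V [6,4]; then V [7,7]; then J [8,8]. dp[8][11] = 5 confirms this is the maximum.

5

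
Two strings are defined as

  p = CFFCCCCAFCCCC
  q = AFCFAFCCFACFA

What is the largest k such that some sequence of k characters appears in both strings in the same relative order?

One common subsequence of length 7: C [1,3]; then F [2,4]; then F [3,6]; then C [4,7]; then C [5,8]; then C [6,11]; then A [8,13]. dp[13][13] = 7 confirms this is the maximum.

7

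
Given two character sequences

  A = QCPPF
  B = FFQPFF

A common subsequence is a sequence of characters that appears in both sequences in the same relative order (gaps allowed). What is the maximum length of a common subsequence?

One common subsequence of length 3: Q [1,3], then P [3,4], then F [5,6]. The LCS DP gives dp[5][6] = 3, so this is optimal.

3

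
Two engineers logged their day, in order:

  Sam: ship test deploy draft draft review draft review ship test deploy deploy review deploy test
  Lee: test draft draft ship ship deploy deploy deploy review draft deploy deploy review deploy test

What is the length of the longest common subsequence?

10

Match test (Sam #2, Lee #1), then draft (Sam #4, Lee #2), then draft (Sam #5, Lee #3), then review (Sam #6, Lee #9), then draft (Sam #7, Lee #10), then deploy (Sam #11, Lee #11), then deploy (Sam #12, Lee #12), then review (Sam #13, Lee #13), then deploy (Sam #14, Lee #14), then test (Sam #15, Lee #15) — 10 tasks in the same relative order in both. The LCS DP gives dp[15][15] = 10, so this is optimal.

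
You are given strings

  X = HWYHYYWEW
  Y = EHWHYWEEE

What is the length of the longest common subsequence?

Let dp[i][j] be the LCS length of the first i characters of X and the first j characters of Y. dp[i][j] = dp[i-1][j-1]+1 when the i-th and j-th characters match, else max(dp[i-1][j], dp[i][j-1]).
    ·  E  H  W  H  Y  W  E  E  E
 ·  0  0  0  0  0  0  0  0  0  0
 H  0  0  1  1  1  1  1  1  1  1
 W  0  0  1  2  2  2  2  2  2  2
 Y  0  0  1  2  2  3  3  3  3  3
 H  0  0  1  2  3  3  3  3  3  3
 Y  0  0  1  2  3  4  4  4  4  4
 Y  0  0  1  2  3  4  4  4  4  4
 W  0  0  1  2  3  4  5  5  5  5
 E  0  1  1  2  3  4  5  6  6  6
 W  0  1  1  2  3  4  5  6  6  6
dp[9][9] = 6. One LCS (by backtracking along matches): HWHYWE.

6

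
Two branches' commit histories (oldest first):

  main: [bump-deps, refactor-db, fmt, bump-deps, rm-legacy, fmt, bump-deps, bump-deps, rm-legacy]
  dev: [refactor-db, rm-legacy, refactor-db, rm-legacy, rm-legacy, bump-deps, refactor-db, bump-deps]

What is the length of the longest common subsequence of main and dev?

4

Match refactor-db [2,3], then rm-legacy [5,5], then bump-deps [7,6], then bump-deps [8,8] — 4 commits in the same relative order in both. Since dp[9][8] = 4, nothing longer is possible.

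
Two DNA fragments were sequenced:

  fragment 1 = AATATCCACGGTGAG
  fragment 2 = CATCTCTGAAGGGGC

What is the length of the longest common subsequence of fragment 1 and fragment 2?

9

Pick A (fragment 1 #2, fragment 2 #2); then T (fragment 1 #3, fragment 2 #3); then T (fragment 1 #5, fragment 2 #5); then C (fragment 1 #6, fragment 2 #6); then A (fragment 1 #8, fragment 2 #10); then G (fragment 1 #10, fragment 2 #11); then G (fragment 1 #11, fragment 2 #12); then G (fragment 1 #13, fragment 2 #13); then G (fragment 1 #15, fragment 2 #14); all 9 bases appear in both, in order, and the DP table's final entry dp[15][15] is also 9, so no common subsequence is longer.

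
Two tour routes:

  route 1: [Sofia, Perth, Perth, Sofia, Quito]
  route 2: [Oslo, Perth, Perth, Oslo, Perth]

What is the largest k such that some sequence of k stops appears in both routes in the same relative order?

One common subsequence of length 2: Perth at route 1[2]=route 2[3], then Perth at route 1[3]=route 2[5]. Since dp[5][5] = 2, nothing longer is possible.

2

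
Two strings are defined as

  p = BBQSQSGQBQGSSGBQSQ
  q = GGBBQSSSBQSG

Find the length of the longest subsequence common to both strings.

9

Pick B [1,3] → B [2,4] → Q [3,5] → S [4,7] → S [6,8] → B [9,9] → Q [10,10] → S [13,11] → G [14,12]; all 9 characters appear in both, in order. dp[18][12] = 9 confirms this is the maximum.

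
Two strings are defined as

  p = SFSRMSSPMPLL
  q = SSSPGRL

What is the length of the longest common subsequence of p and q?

5

Taking S [3,1], S [6,2], S [7,3], P [8,4], L [12,7] gives a common subsequence of length 5, and the DP table's final entry dp[12][7] is also 5, so no common subsequence is longer.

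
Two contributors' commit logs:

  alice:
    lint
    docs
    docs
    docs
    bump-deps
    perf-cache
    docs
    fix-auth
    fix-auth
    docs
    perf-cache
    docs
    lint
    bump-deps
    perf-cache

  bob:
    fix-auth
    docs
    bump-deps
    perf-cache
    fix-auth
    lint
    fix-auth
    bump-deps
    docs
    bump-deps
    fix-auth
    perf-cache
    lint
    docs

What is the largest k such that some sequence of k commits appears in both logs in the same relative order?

8

Taking docs (alice #4, bob #2); then bump-deps (alice #5, bob #3); then perf-cache (alice #6, bob #4); then fix-auth (alice #8, bob #5); then fix-auth (alice #9, bob #7); then docs (alice #10, bob #9); then perf-cache (alice #11, bob #12); then docs (alice #12, bob #14) gives a common subsequence of length 8. Since dp[15][14] = 8, nothing longer is possible.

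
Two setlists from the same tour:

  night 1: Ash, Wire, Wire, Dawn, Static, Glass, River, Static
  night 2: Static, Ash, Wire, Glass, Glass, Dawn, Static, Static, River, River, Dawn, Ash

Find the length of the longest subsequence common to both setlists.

One common subsequence of length 5: Ash [1,2] → Wire [2,3] → Dawn [4,6] → Static [5,8] → River [7,10]. dp[8][12] = 5 confirms this is the maximum.

5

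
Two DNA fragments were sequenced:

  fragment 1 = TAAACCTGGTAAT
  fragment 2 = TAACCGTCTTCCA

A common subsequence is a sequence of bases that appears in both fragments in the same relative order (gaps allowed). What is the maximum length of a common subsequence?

8

Pick T (fragment 1 #1, fragment 2 #1), A (fragment 1 #2, fragment 2 #2), A (fragment 1 #3, fragment 2 #3), C (fragment 1 #5, fragment 2 #5), C (fragment 1 #6, fragment 2 #8), T (fragment 1 #7, fragment 2 #9), T (fragment 1 #10, fragment 2 #10), A (fragment 1 #12, fragment 2 #13); all 8 bases appear in both, in order. The LCS DP gives dp[13][13] = 8, so this is optimal.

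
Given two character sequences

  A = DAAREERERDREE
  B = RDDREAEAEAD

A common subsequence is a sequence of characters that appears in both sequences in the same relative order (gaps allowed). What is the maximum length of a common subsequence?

Let dp[i][j] be the LCS length of the first i characters of A and the first j characters of B. dp[i][j] = dp[i-1][j-1]+1 when the i-th and j-th characters match, else max(dp[i-1][j], dp[i][j-1]).
    ·  R  D  D  R  E  A  E  A  E  A  D
 ·  0  0  0  0  0  0  0  0  0  0  0  0
 D  0  0  1  1  1  1  1  1  1  1  1  1
 A  0  0  1  1  1  1  2  2  2  2  2  2
 A  0  0  1  1  1  1  2  2  3  3  3  3
 R  0  1  1  1  2  2  2  2  3  3  3  3
 E  0  1  1  1  2  3  3  3  3  4  4  4
 E  0  1  1  1  2  3  3  4  4  4  4  4
 R  0  1  1  1  2  3  3  4  4  4  4  4
 E  0  1  1  1  2  3  3  4  4  5  5  5
 R  0  1  1  1  2  3  3  4  4  5  5  5
 D  0  1  2  2  2  3  3  4  4  5  5  6
 R  0  1  2  2  3  3  3  4  4  5  5  6
 E  0  1  2  2  3  4  4  4  4  5  5  6
 E  0  1  2  2  3  4  4  5  5  5  5  6
dp[13][11] = 6. One LCS (by backtracking along matches): DREEED.

6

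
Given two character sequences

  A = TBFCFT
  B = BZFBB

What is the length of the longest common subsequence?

2

Taking B [2,1] → F [3,3] gives a common subsequence of length 2. dp[6][5] = 2 confirms this is the maximum.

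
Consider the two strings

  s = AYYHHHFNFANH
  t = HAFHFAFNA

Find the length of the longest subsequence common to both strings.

5

One common subsequence of length 5: A at s[1]=t[2] → H at s[4]=t[4] → F at s[7]=t[7] → N at s[8]=t[8] → A at s[10]=t[9], and the DP table's final entry dp[12][9] is also 5, so no common subsequence is longer.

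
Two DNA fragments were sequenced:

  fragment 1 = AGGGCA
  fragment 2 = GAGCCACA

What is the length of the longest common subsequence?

4

Match A (fragment 1 #1, fragment 2 #2), then G (fragment 1 #2, fragment 2 #3), then C (fragment 1 #5, fragment 2 #7), then A (fragment 1 #6, fragment 2 #8) — 4 bases in the same relative order in both. The LCS DP gives dp[6][8] = 4, so this is optimal.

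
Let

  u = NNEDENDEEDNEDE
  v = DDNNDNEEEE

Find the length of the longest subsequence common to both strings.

8

Let dp[i][j] be the LCS length of the first i characters of u and the first j characters of v. dp[i][j] = dp[i-1][j-1]+1 when the i-th and j-th characters match, else max(dp[i-1][j], dp[i][j-1]).
    ·  D  D  N  N  D  N  E  E  E  E
 ·  0  0  0  0  0  0  0  0  0  0  0
 N  0  0  0  1  1  1  1  1  1  1  1
 N  0  0  0  1  2  2  2  2  2  2  2
 E  0  0  0  1  2  2  2  3  3  3  3
 D  0  1  1  1  2  3  3  3  3  3  3
 E  0  1  1  1  2  3  3  4  4  4  4
 N  0  1  1  2  2  3  4  4  4  4  4
 D  0  1  2  2  2  3  4  4  4  4  4
 E  0  1  2  2  2  3  4  5  5  5  5
 E  0  1  2  2  2  3  4  5  6  6  6
 D  0  1  2  2  2  3  4  5  6  6  6
 N  0  1  2  3  3  3  4  5  6  6  6
 E  0  1  2  3  3  3  4  5  6  7  7
 D  0  1  2  3  3  4  4  5  6  7  7
 E  0  1  2  3  3  4  4  5  6  7  8
dp[14][10] = 8. One LCS (by backtracking along matches): NNDNEEEE.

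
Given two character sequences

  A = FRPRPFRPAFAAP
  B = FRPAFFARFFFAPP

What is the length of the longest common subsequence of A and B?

Taking F at A[1]=B[1]; then R at A[2]=B[2]; then P at A[3]=B[3]; then R at A[4]=B[8]; then F at A[6]=B[10]; then F at A[10]=B[11]; then A at A[11]=B[12]; then P at A[13]=B[14] gives a common subsequence of length 8, and the DP table's final entry dp[13][14] is also 8, so no common subsequence is longer.

8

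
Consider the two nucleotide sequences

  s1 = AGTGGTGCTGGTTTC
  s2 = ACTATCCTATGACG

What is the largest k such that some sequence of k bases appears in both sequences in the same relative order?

7

Taking A at s1[1]=s2[1], then T at s1[3]=s2[3], then T at s1[6]=s2[5], then C at s1[8]=s2[7], then T at s1[9]=s2[10], then G at s1[10]=s2[11], then G at s1[11]=s2[14] gives a common subsequence of length 7. Since dp[15][14] = 7, nothing longer is possible.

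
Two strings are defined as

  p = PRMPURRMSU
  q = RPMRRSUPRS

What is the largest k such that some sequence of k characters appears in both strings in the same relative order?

6

Let dp[i][j] be the LCS length of the first i characters of p and the first j characters of q. dp[i][j] = dp[i-1][j-1]+1 when the i-th and j-th characters match, else max(dp[i-1][j], dp[i][j-1]).
    ·  R  P  M  R  R  S  U  P  R  S
 ·  0  0  0  0  0  0  0  0  0  0  0
 P  0  0  1  1  1  1  1  1  1  1  1
 R  0  1  1  1  2  2  2  2  2  2  2
 M  0  1  1  2  2  2  2  2  2  2  2
 P  0  1  2  2  2  2  2  2  3  3  3
 U  0  1  2  2  2  2  2  3  3  3  3
 R  0  1  2  2  3  3  3  3  3  4  4
 R  0  1  2  2  3  4  4  4  4  4  4
 M  0  1  2  3  3  4  4  4  4  4  4
 S  0  1  2  3  3  4  5  5  5  5  5
 U  0  1  2  3  3  4  5  6  6  6  6
dp[10][10] = 6. One LCS (by backtracking along matches): PMRRSU.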